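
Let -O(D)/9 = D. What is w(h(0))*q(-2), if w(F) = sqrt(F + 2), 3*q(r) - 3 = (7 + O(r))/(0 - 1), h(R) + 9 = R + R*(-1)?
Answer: -22*I*sqrt(7)/3 ≈ -19.402*I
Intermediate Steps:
O(D) = -9*D
h(R) = -9 (h(R) = -9 + (R + R*(-1)) = -9 + (R - R) = -9 + 0 = -9)
q(r) = -4/3 + 3*r (q(r) = 1 + ((7 - 9*r)/(0 - 1))/3 = 1 + ((7 - 9*r)/(-1))/3 = 1 + ((7 - 9*r)*(-1))/3 = 1 + (-7 + 9*r)/3 = 1 + (-7/3 + 3*r) = -4/3 + 3*r)
w(F) = sqrt(2 + F)
w(h(0))*q(-2) = sqrt(2 - 9)*(-4/3 + 3*(-2)) = sqrt(-7)*(-4/3 - 6) = (I*sqrt(7))*(-22/3) = -22*I*sqrt(7)/3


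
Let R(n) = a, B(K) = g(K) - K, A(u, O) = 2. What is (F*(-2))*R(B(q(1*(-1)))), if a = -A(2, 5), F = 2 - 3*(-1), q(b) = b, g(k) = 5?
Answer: 20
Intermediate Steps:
B(K) = 5 - K
F = 5 (F = 2 + 3 = 5)
a = -2 (a = -1*2 = -2)
R(n) = -2
(F*(-2))*R(B(q(1*(-1)))) = (5*(-2))*(-2) = -10*(-2) = 20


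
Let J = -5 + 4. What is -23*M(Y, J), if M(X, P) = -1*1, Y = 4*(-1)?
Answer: 23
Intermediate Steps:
Y = -4
J = -1
M(X, P) = -1
-23*M(Y, J) = -23*(-1) = 23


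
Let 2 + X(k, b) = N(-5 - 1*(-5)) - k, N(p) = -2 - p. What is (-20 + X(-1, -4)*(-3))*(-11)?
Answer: 121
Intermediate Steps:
X(k, b) = -4 - k (X(k, b) = -2 + ((-2 - (-5 - 1*(-5))) - k) = -2 + ((-2 - (-5 + 5)) - k) = -2 + ((-2 - 1*0) - k) = -2 + ((-2 + 0) - k) = -2 + (-2 - k) = -4 - k)
(-20 + X(-1, -4)*(-3))*(-11) = (-20 + (-4 - 1*(-1))*(-3))*(-11) = (-20 + (-4 + 1)*(-3))*(-11) = (-20 - 3*(-3))*(-11) = (-20 + 9)*(-11) = -11*(-11) = 121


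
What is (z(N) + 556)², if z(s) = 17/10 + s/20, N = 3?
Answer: 124478649/400 ≈ 3.1120e+5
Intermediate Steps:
z(s) = 17/10 + s/20 (z(s) = 17*(⅒) + s*(1/20) = 17/10 + s/20)
(z(N) + 556)² = ((17/10 + (1/20)*3) + 556)² = ((17/10 + 3/20) + 556)² = (37/20 + 556)² = (11157/20)² = 124478649/400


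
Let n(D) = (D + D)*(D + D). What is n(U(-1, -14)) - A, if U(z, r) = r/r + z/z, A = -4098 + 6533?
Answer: -2419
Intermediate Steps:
A = 2435
U(z, r) = 2 (U(z, r) = 1 + 1 = 2)
n(D) = 4*D² (n(D) = (2*D)*(2*D) = 4*D²)
n(U(-1, -14)) - A = 4*2² - 1*2435 = 4*4 - 2435 = 16 - 2435 = -2419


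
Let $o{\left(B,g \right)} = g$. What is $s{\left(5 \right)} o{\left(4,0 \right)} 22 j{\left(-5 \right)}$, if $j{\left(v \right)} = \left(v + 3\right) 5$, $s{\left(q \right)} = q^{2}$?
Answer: $0$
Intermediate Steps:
$j{\left(v \right)} = 15 + 5 v$ ($j{\left(v \right)} = \left(3 + v\right) 5 = 15 + 5 v$)
$s{\left(5 \right)} o{\left(4,0 \right)} 22 j{\left(-5 \right)} = 5^{2} \cdot 0 \cdot 22 \left(15 + 5 \left(-5\right)\right) = 25 \cdot 0 \left(15 - 25\right) = 25 \cdot 0 \left(-10\right) = 25 \cdot 0 = 0$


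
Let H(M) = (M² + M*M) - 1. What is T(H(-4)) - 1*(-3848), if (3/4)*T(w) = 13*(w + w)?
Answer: 14768/3 ≈ 4922.7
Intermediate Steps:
H(M) = -1 + 2*M² (H(M) = (M² + M²) - 1 = 2*M² - 1 = -1 + 2*M²)
T(w) = 104*w/3 (T(w) = 4*(13*(w + w))/3 = 4*(13*(2*w))/3 = 4*(26*w)/3 = 104*w/3)
T(H(-4)) - 1*(-3848) = 104*(-1 + 2*(-4)²)/3 - 1*(-3848) = 104*(-1 + 2*16)/3 + 3848 = 104*(-1 + 32)/3 + 3848 = (104/3)*31 + 3848 = 3224/3 + 3848 = 14768/3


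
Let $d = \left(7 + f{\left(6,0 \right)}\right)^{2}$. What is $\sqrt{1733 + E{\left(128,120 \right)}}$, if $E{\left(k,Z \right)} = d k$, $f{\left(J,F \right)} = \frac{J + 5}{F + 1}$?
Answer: $\sqrt{43205} \approx 207.86$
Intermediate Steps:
$f{\left(J,F \right)} = \frac{5 + J}{1 + F}$
$d = 324$ ($d = \left(7 + \frac{5 + 6}{1 + 0}\right)^{2} = \left(7 + 1^{-1} \cdot 11\right)^{2} = \left(7 + 1 \cdot 11\right)^{2} = \left(7 + 11\right)^{2} = 18^{2} = 324$)
$E{\left(k,Z \right)} = 324 k$
$\sqrt{1733 + E{\left(128,120 \right)}} = \sqrt{1733 + 324 \cdot 128} = \sqrt{1733 + 41472} = \sqrt{43205}$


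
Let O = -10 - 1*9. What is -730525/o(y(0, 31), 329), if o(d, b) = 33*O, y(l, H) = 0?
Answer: 730525/627 ≈ 1165.1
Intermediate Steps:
O = -19 (O = -10 - 9 = -19)
o(d, b) = -627 (o(d, b) = 33*(-19) = -627)
-730525/o(y(0, 31), 329) = -730525/(-627) = -730525*(-1/627) = 730525/627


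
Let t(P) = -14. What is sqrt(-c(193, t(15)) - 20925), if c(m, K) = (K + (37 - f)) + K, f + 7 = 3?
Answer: 19*I*sqrt(58) ≈ 144.7*I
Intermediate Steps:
f = -4 (f = -7 + 3 = -4)
c(m, K) = 41 + 2*K (c(m, K) = (K + (37 - 1*(-4))) + K = (K + (37 + 4)) + K = (K + 41) + K = (41 + K) + K = 41 + 2*K)
sqrt(-c(193, t(15)) - 20925) = sqrt(-(41 + 2*(-14)) - 20925) = sqrt(-(41 - 28) - 20925) = sqrt(-1*13 - 20925) = sqrt(-13 - 20925) = sqrt(-20938) = 19*I*sqrt(58)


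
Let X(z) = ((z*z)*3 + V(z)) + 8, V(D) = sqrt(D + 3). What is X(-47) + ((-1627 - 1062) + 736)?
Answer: 4682 + 2*I*sqrt(11) ≈ 4682.0 + 6.6332*I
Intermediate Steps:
V(D) = sqrt(3 + D)
X(z) = 8 + sqrt(3 + z) + 3*z**2 (X(z) = ((z*z)*3 + sqrt(3 + z)) + 8 = (z**2*3 + sqrt(3 + z)) + 8 = (3*z**2 + sqrt(3 + z)) + 8 = (sqrt(3 + z) + 3*z**2) + 8 = 8 + sqrt(3 + z) + 3*z**2)
X(-47) + ((-1627 - 1062) + 736) = (8 + sqrt(3 - 47) + 3*(-47)**2) + ((-1627 - 1062) + 736) = (8 + sqrt(-44) + 3*2209) + (-2689 + 736) = (8 + 2*I*sqrt(11) + 6627) - 1953 = (6635 + 2*I*sqrt(11)) - 1953 = 4682 + 2*I*sqrt(11)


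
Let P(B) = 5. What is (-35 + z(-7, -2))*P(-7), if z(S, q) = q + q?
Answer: -195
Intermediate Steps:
z(S, q) = 2*q
(-35 + z(-7, -2))*P(-7) = (-35 + 2*(-2))*5 = (-35 - 4)*5 = -39*5 = -195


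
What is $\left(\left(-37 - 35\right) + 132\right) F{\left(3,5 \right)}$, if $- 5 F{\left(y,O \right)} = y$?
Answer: $-36$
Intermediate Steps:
$F{\left(y,O \right)} = - \frac{y}{5}$
$\left(\left(-37 - 35\right) + 132\right) F{\left(3,5 \right)} = \left(\left(-37 - 35\right) + 132\right) \left(\left(- \frac{1}{5}\right) 3\right) = \left(\left(-37 - 35\right) + 132\right) \left(- \frac{3}{5}\right) = \left(-72 + 132\right) \left(- \frac{3}{5}\right) = 60 \left(- \frac{3}{5}\right) = -36$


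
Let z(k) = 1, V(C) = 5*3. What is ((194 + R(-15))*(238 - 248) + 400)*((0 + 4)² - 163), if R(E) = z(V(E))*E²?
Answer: 557130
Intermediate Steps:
V(C) = 15
R(E) = E² (R(E) = 1*E² = E²)
((194 + R(-15))*(238 - 248) + 400)*((0 + 4)² - 163) = ((194 + (-15)²)*(238 - 248) + 400)*((0 + 4)² - 163) = ((194 + 225)*(-10) + 400)*(4² - 163) = (419*(-10) + 400)*(16 - 163) = (-4190 + 400)*(-147) = -3790*(-147) = 557130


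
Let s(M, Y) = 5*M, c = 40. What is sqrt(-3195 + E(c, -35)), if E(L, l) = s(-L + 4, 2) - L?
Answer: I*sqrt(3415) ≈ 58.438*I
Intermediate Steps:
E(L, l) = 20 - 6*L (E(L, l) = 5*(-L + 4) - L = 5*(4 - L) - L = (20 - 5*L) - L = 20 - 6*L)
sqrt(-3195 + E(c, -35)) = sqrt(-3195 + (20 - 6*40)) = sqrt(-3195 + (20 - 240)) = sqrt(-3195 - 220) = sqrt(-3415) = I*sqrt(3415)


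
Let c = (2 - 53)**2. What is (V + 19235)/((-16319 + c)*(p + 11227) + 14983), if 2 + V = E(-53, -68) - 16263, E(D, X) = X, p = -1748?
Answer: -2902/130017939 ≈ -2.2320e-5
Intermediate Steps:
c = 2601 (c = (-51)**2 = 2601)
V = -16333 (V = -2 + (-68 - 16263) = -2 - 16331 = -16333)
(V + 19235)/((-16319 + c)*(p + 11227) + 14983) = (-16333 + 19235)/((-16319 + 2601)*(-1748 + 11227) + 14983) = 2902/(-13718*9479 + 14983) = 2902/(-130032922 + 14983) = 2902/(-130017939) = 2902*(-1/130017939) = -2902/130017939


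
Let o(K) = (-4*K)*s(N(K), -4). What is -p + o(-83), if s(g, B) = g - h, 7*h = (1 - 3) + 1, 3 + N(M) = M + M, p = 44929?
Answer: -706927/7 ≈ -1.0099e+5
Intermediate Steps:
N(M) = -3 + 2*M (N(M) = -3 + (M + M) = -3 + 2*M)
h = -⅐ (h = ((1 - 3) + 1)/7 = (-2 + 1)/7 = (⅐)*(-1) = -⅐ ≈ -0.14286)
s(g, B) = ⅐ + g (s(g, B) = g - 1*(-⅐) = g + ⅐ = ⅐ + g)
o(K) = -4*K*(-20/7 + 2*K) (o(K) = (-4*K)*(⅐ + (-3 + 2*K)) = (-4*K)*(-20/7 + 2*K) = -4*K*(-20/7 + 2*K))
-p + o(-83) = -1*44929 + (8/7)*(-83)*(10 - 7*(-83)) = -44929 + (8/7)*(-83)*(10 + 581) = -44929 + (8/7)*(-83)*591 = -44929 - 392424/7 = -706927/7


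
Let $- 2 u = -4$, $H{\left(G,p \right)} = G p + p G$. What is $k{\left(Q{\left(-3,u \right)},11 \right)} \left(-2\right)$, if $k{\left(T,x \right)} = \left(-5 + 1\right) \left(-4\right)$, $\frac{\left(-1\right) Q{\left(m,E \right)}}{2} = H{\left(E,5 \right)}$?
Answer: $-32$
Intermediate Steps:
$H{\left(G,p \right)} = 2 G p$ ($H{\left(G,p \right)} = G p + G p = 2 G p$)
$u = 2$ ($u = \left(- \frac{1}{2}\right) \left(-4\right) = 2$)
$Q{\left(m,E \right)} = - 20 E$ ($Q{\left(m,E \right)} = - 2 \cdot 2 E 5 = - 2 \cdot 10 E = - 20 E$)
$k{\left(T,x \right)} = 16$ ($k{\left(T,x \right)} = \left(-4\right) \left(-4\right) = 16$)
$k{\left(Q{\left(-3,u \right)},11 \right)} \left(-2\right) = 16 \left(-2\right) = -32$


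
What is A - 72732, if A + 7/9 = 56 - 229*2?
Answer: -658213/9 ≈ -73135.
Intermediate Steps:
A = -3625/9 (A = -7/9 + (56 - 229*2) = -7/9 + (56 - 458) = -7/9 - 402 = -3625/9 ≈ -402.78)
A - 72732 = -3625/9 - 72732 = -658213/9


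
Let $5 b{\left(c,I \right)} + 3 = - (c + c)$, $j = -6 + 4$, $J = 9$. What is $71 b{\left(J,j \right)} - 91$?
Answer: $- \frac{1946}{5} \approx -389.2$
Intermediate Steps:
$j = -2$
$b{\left(c,I \right)} = - \frac{3}{5} - \frac{2 c}{5}$ ($b{\left(c,I \right)} = - \frac{3}{5} + \frac{\left(-1\right) \left(c + c\right)}{5} = - \frac{3}{5} + \frac{\left(-1\right) 2 c}{5} = - \frac{3}{5} + \frac{\left(-2\right) c}{5} = - \frac{3}{5} - \frac{2 c}{5}$)
$71 b{\left(J,j \right)} - 91 = 71 \left(- \frac{3}{5} - \frac{18}{5}\right) - 91 = 71 \left(- \frac{21}{5}\right) - 91 = - \frac{1491}{5} - 91 = - \frac{1946}{5}$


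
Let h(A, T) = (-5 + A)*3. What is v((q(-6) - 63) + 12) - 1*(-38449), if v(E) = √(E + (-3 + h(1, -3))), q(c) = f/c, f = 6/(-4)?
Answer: 38449 + I*√263/2 ≈ 38449.0 + 8.1086*I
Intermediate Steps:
f = -3/2 (f = 6*(-¼) = -3/2 ≈ -1.5000)
h(A, T) = -15 + 3*A
q(c) = -3/(2*c)
v(E) = √(-15 + E) (v(E) = √(E + (-3 + (-15 + 3*1))) = √(E + (-3 + (-15 + 3))) = √(E + (-3 - 12)) = √(E - 15) = √(-15 + E))
v((q(-6) - 63) + 12) - 1*(-38449) = √(-15 + ((-3/2/(-6) - 63) + 12)) - 1*(-38449) = √(-15 + ((-3/2*(-⅙) - 63) + 12)) + 38449 = √(-15 + ((¼ - 63) + 12)) + 38449 = √(-15 + (-251/4 + 12)) + 38449 = √(-15 - 203/4) + 38449 = √(-263/4) + 38449 = I*√263/2 + 38449 = 38449 + I*√263/2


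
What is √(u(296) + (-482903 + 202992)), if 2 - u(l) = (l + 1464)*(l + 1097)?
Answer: I*√2731589 ≈ 1652.8*I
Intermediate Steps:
u(l) = 2 - (1097 + l)*(1464 + l) (u(l) = 2 - (l + 1464)*(l + 1097) = 2 - (1464 + l)*(1097 + l) = 2 - (1097 + l)*(1464 + l))
√(u(296) + (-482903 + 202992)) = √((-1606006 - 1*296² - 2561*296) + (-482903 + 202992)) = √((-1606006 - 1*87616 - 758056) - 279911) = √((-1606006 - 87616 - 758056) - 279911) = √(-2451678 - 279911) = √(-2731589) = I*√2731589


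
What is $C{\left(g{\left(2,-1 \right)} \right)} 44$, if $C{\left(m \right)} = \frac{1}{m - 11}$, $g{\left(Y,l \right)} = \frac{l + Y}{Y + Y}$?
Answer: $- \frac{176}{43} \approx -4.093$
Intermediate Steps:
$g{\left(Y,l \right)} = \frac{Y + l}{2 Y}$
$C{\left(m \right)} = \frac{1}{-11 + m}$
$C{\left(g{\left(2,-1 \right)} \right)} 44 = \frac{1}{-11 + \frac{2 - 1}{2 \cdot 2}} \cdot 44 = \frac{1}{-11 + \frac{1}{2} \cdot \frac{1}{2} \cdot 1} \cdot 44 = \frac{1}{-11 + \frac{1}{4}} \cdot 44 = \frac{1}{- \frac{43}{4}} \cdot 44 = \left(- \frac{4}{43}\right) 44 = - \frac{176}{43}$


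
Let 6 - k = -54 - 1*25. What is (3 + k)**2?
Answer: 7744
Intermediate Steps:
k = 85 (k = 6 - (-54 - 1*25) = 6 - (-54 - 25) = 6 - 1*(-79) = 6 + 79 = 85)
(3 + k)**2 = (3 + 85)**2 = 88**2 = 7744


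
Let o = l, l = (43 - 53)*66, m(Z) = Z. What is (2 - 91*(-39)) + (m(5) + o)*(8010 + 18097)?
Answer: -17096534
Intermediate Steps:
l = -660 (l = -10*66 = -660)
o = -660
(2 - 91*(-39)) + (m(5) + o)*(8010 + 18097) = (2 - 91*(-39)) + (5 - 660)*(8010 + 18097) = (2 + 3549) - 655*26107 = 3551 - 17100085 = -17096534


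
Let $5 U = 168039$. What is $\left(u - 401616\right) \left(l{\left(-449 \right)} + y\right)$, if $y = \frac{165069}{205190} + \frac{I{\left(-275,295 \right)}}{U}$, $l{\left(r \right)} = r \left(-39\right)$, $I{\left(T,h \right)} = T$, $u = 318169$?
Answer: $- \frac{50385747312456016097}{34479922410} \approx -1.4613 \cdot 10^{9}$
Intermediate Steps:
$U = \frac{168039}{5}$ ($U = \frac{1}{5} \cdot 168039 = \frac{168039}{5} \approx 33608.0$)
$l{\left(r \right)} = - 39 r$
$y = \frac{27455893441}{34479922410}$ ($y = \frac{165069}{205190} - \frac{275}{\frac{168039}{5}} = 165069 \cdot \frac{1}{205190} - \frac{1375}{168039} = \frac{165069}{205190} - \frac{1375}{168039} = \frac{27455893441}{34479922410} \approx 0.79629$)
$\left(u - 401616\right) \left(l{\left(-449 \right)} + y\right) = \left(318169 - 401616\right) \left(\left(-39\right) \left(-449\right) + \frac{27455893441}{34479922410}\right) = - 83447 \left(17511 + \frac{27455893441}{34479922410}\right) = \left(-83447\right) \frac{603805377214951}{34479922410} = - \frac{50385747312456016097}{34479922410}$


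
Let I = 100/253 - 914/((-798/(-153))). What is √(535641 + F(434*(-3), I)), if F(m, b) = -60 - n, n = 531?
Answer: 15*√2378 ≈ 731.47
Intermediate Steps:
I = -5883371/33649 (I = 100*(1/253) - 914/((-798*(-1/153))) = 100/253 - 914/266/51 = 100/253 - 914*51/266 = 100/253 - 23307/133 = -5883371/33649 ≈ -174.85)
F(m, b) = -591 (F(m, b) = -60 - 1*531 = -60 - 531 = -591)
√(535641 + F(434*(-3), I)) = √(535641 - 591) = √535050 = 15*√2378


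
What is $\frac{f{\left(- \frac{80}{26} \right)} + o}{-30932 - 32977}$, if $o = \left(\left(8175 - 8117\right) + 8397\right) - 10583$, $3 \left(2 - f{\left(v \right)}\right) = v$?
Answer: $\frac{82874}{2492451} \approx 0.03325$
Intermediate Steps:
$f{\left(v \right)} = 2 - \frac{v}{3}$
$o = -2128$ ($o = \left(58 + 8397\right) - 10583 = 8455 - 10583 = -2128$)
$\frac{f{\left(- \frac{80}{26} \right)} + o}{-30932 - 32977} = \frac{\left(2 - \frac{\left(-80\right) \frac{1}{26}}{3}\right) - 2128}{-30932 - 32977} = \frac{\left(2 - \frac{\left(-80\right) \frac{1}{26}}{3}\right) - 2128}{-63909} = \left(\left(2 - - \frac{40}{39}\right) - 2128\right) \left(- \frac{1}{63909}\right) = \left(\left(2 + \frac{40}{39}\right) - 2128\right) \left(- \frac{1}{63909}\right) = \left(\frac{118}{39} - 2128\right) \left(- \frac{1}{63909}\right) = \left(- \frac{82874}{39}\right) \left(- \frac{1}{63909}\right) = \frac{82874}{2492451}$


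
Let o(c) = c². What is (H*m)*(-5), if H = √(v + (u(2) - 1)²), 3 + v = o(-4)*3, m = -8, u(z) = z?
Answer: 40*√46 ≈ 271.29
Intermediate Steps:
v = 45 (v = -3 + (-4)²*3 = -3 + 16*3 = -3 + 48 = 45)
H = √46 (H = √(45 + (2 - 1)²) = √(45 + 1²) = √(45 + 1) = √46 ≈ 6.7823)
(H*m)*(-5) = (√46*(-8))*(-5) = -8*√46*(-5) = 40*√46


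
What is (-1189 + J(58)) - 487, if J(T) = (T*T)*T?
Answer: 193436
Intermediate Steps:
J(T) = T³ (J(T) = T²*T = T³)
(-1189 + J(58)) - 487 = (-1189 + 58³) - 487 = (-1189 + 195112) - 487 = 193923 - 487 = 193436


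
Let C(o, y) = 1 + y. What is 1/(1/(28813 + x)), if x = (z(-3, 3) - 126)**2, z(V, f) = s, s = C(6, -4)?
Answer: 45454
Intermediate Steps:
s = -3 (s = 1 - 4 = -3)
z(V, f) = -3
x = 16641 (x = (-3 - 126)**2 = (-129)**2 = 16641)
1/(1/(28813 + x)) = 1/(1/(28813 + 16641)) = 1/(1/45454) = 45454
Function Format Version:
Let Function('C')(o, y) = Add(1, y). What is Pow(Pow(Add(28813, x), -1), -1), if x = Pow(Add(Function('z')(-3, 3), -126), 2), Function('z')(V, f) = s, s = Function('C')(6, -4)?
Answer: 45454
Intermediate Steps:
s = -3 (s = Add(1, -4) = -3)
Function('z')(V, f) = -3
x = 16641 (x = Pow(Add(-3, -126), 2) = Pow(-129, 2) = 16641)
Pow(Pow(Add(28813, x), -1), -1) = Pow(Pow(Add(28813, 16641), -1), -1) = Pow(Pow(45454, -1), -1) = Pow(Rational(1, 45454), -1) = 45454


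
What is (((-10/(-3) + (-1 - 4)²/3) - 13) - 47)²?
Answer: 21025/9 ≈ 2336.1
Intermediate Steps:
(((-10/(-3) + (-1 - 4)²/3) - 13) - 47)² = (((-10*(-⅓) + (-5)²*(⅓)) - 13) - 47)² = (((10/3 + 25*(⅓)) - 13) - 47)² = (((10/3 + 25/3) - 13) - 47)² = ((35/3 - 13) - 47)² = (-4/3 - 47)² = (-145/3)² = 21025/9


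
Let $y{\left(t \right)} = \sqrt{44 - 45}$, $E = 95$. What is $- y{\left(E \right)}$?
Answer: $- i \approx - 1.0 i$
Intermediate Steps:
$y{\left(t \right)} = i$ ($y{\left(t \right)} = \sqrt{-1} = i$)
$- y{\left(E \right)} = - i$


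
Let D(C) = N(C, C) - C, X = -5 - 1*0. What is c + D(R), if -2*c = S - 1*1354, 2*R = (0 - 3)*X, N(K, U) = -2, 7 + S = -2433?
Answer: 3775/2 ≈ 1887.5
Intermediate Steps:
S = -2440 (S = -7 - 2433 = -2440)
X = -5 (X = -5 + 0 = -5)
R = 15/2 (R = ((0 - 3)*(-5))/2 = (-3*(-5))/2 = (1/2)*15 = 15/2 ≈ 7.5000)
D(C) = -2 - C
c = 1897 (c = -(-2440 - 1*1354)/2 = -(-2440 - 1354)/2 = -1/2*(-3794) = 1897)
c + D(R) = 1897 + (-2 - 1*15/2) = 1897 + (-2 - 15/2) = 1897 - 19/2 = 3775/2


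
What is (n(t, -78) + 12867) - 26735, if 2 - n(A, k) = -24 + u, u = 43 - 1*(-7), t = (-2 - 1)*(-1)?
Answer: -13892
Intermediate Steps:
t = 3 (t = -3*(-1) = 3)
u = 50 (u = 43 + 7 = 50)
n(A, k) = -24 (n(A, k) = 2 - (-24 + 50) = 2 - 1*26 = 2 - 26 = -24)
(n(t, -78) + 12867) - 26735 = (-24 + 12867) - 26735 = 12843 - 26735 = -13892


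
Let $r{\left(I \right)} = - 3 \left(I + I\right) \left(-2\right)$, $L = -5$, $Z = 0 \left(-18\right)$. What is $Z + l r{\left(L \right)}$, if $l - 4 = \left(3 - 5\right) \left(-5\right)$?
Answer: $-840$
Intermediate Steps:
$Z = 0$
$l = 14$ ($l = 4 + \left(3 - 5\right) \left(-5\right) = 4 - -10 = 4 + 10 = 14$)
$r{\left(I \right)} = 12 I$ ($r{\left(I \right)} = - 3 \cdot 2 I \left(-2\right) = - 3 \left(- 4 I\right) = 12 I$)
$Z + l r{\left(L \right)} = 0 + 14 \cdot 12 \left(-5\right) = 0 + 14 \left(-60\right) = 0 - 840 = -840$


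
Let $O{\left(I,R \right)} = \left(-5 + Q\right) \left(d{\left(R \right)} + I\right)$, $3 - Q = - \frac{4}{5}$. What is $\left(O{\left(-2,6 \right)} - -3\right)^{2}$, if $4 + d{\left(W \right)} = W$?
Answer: $9$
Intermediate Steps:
$d{\left(W \right)} = -4 + W$
$Q = \frac{19}{5}$ ($Q = 3 - - \frac{4}{5} = 3 + \frac{4}{5} = \frac{19}{5} \approx 3.8$)
$O{\left(I,R \right)} = \frac{24}{5} - \frac{6 I}{5} - \frac{6 R}{5}$ ($O{\left(I,R \right)} = \left(-5 + \frac{19}{5}\right) \left(\left(-4 + R\right) + I\right) = - \frac{6 \left(-4 + I + R\right)}{5} = \frac{24}{5} - \frac{6 I}{5} - \frac{6 R}{5}$)
$\left(O{\left(-2,6 \right)} - -3\right)^{2} = \left(\left(\frac{24}{5} - - \frac{12}{5} - \frac{36}{5}\right) - -3\right)^{2} = \left(\left(\frac{24}{5} + \frac{12}{5} - \frac{36}{5}\right) + \left(-5 + 8\right)\right)^{2} = \left(0 + 3\right)^{2} = 3^{2} = 9$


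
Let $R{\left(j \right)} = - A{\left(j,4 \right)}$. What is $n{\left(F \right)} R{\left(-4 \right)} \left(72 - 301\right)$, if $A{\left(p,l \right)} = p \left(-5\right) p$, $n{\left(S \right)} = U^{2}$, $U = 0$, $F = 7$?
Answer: $0$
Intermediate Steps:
$n{\left(S \right)} = 0$ ($n{\left(S \right)} = 0^{2} = 0$)
$A{\left(p,l \right)} = - 5 p^{2}$ ($A{\left(p,l \right)} = - 5 p p = - 5 p^{2}$)
$R{\left(j \right)} = 5 j^{2}$ ($R{\left(j \right)} = - \left(-5\right) j^{2} = 5 j^{2}$)
$n{\left(F \right)} R{\left(-4 \right)} \left(72 - 301\right) = 0 \cdot 5 \left(-4\right)^{2} \left(72 - 301\right) = 0 \cdot 5 \cdot 16 \left(-229\right) = 0 \cdot 80 \left(-229\right) = 0 \left(-229\right) = 0$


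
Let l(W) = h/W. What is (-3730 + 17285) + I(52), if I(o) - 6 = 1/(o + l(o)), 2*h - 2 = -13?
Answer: 73188821/5397 ≈ 13561.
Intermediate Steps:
h = -11/2 (h = 1 + (1/2)*(-13) = 1 - 13/2 = -11/2 ≈ -5.5000)
l(W) = -11/(2*W)
I(o) = 6 + 1/(o - 11/(2*o))
(-3730 + 17285) + I(52) = (-3730 + 17285) + 2*(-33 + 52*(1 + 6*52))/(-11 + 2*52**2) = 13555 + 2*(-33 + 52*(1 + 312))/(-11 + 2*2704) = 13555 + 2*(-33 + 52*313)/(-11 + 5408) = 13555 + 2*(-33 + 16276)/5397 = 13555 + 2*(1/5397)*16243 = 13555 + 32486/5397 = 73188821/5397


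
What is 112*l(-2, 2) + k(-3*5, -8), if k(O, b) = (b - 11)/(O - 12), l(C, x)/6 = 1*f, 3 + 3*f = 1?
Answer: -12077/27 ≈ -447.30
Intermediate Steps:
f = -2/3 (f = -1 + (1/3)*1 = -1 + 1/3 = -2/3 ≈ -0.66667)
l(C, x) = -4 (l(C, x) = 6*(1*(-2/3)) = 6*(-2/3) = -4)
k(O, b) = (-11 + b)/(-12 + O)
112*l(-2, 2) + k(-3*5, -8) = 112*(-4) + (-11 - 8)/(-12 - 3*5) = -448 - 19/(-12 - 15) = -448 - 19/(-27) = -448 - 1/27*(-19) = -448 + 19/27 = -12077/27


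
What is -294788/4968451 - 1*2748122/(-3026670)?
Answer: 6380841751531/7518930794085 ≈ 0.84864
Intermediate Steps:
-294788/4968451 - 1*2748122/(-3026670) = -294788*1/4968451 - 2748122*(-1/3026670) = -294788/4968451 + 1374061/1513335 = 6380841751531/7518930794085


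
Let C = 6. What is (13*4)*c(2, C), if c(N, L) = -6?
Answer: -312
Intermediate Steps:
(13*4)*c(2, C) = (13*4)*(-6) = 52*(-6) = -312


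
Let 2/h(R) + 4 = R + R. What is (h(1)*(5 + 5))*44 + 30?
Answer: -410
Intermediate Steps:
h(R) = 2/(-4 + 2*R) (h(R) = 2/(-4 + (R + R)) = 2/(-4 + 2*R))
(h(1)*(5 + 5))*44 + 30 = ((5 + 5)/(-2 + 1))*44 + 30 = (10/(-1))*44 + 30 = -1*10*44 + 30 = -10*44 + 30 = -440 + 30 = -410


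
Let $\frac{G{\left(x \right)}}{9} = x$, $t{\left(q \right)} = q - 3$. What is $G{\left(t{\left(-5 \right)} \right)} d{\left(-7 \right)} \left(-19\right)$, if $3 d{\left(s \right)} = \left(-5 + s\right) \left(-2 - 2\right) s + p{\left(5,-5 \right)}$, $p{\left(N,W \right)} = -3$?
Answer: $-154584$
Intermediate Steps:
$t{\left(q \right)} = -3 + q$
$G{\left(x \right)} = 9 x$
$d{\left(s \right)} = -1 + \frac{s \left(20 - 4 s\right)}{3}$ ($d{\left(s \right)} = \frac{\left(-5 + s\right) \left(-2 - 2\right) s - 3}{3} = \frac{\left(-5 + s\right) \left(-4\right) s - 3}{3} = \frac{\left(20 - 4 s\right) s - 3}{3} = \frac{s \left(20 - 4 s\right) - 3}{3} = \frac{-3 + s \left(20 - 4 s\right)}{3} = -1 + \frac{s \left(20 - 4 s\right)}{3}$)
$G{\left(t{\left(-5 \right)} \right)} d{\left(-7 \right)} \left(-19\right) = 9 \left(-3 - 5\right) \left(-1 - \frac{4 \left(-7\right)^{2}}{3} + \frac{20}{3} \left(-7\right)\right) \left(-19\right) = 9 \left(-8\right) \left(-1 - \frac{196}{3} - \frac{140}{3}\right) \left(-19\right) = - 72 \left(-1 - \frac{196}{3} - \frac{140}{3}\right) \left(-19\right) = \left(-72\right) \left(-113\right) \left(-19\right) = 8136 \left(-19\right) = -154584$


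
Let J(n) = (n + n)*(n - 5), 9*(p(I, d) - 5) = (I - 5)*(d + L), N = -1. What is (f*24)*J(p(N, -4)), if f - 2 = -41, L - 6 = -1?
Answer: 5408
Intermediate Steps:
L = 5 (L = 6 - 1 = 5)
p(I, d) = 5 + (-5 + I)*(5 + d)/9 (p(I, d) = 5 + ((I - 5)*(d + 5))/9 = 5 + ((-5 + I)*(5 + d))/9 = 5 + (-5 + I)*(5 + d)/9)
f = -39 (f = 2 - 41 = -39)
J(n) = 2*n*(-5 + n) (J(n) = (2*n)*(-5 + n) = 2*n*(-5 + n))
(f*24)*J(p(N, -4)) = (-39*24)*(2*(20/9 - 5/9*(-4) + (5/9)*(-1) + (1/9)*(-1)*(-4))*(-5 + (20/9 - 5/9*(-4) + (5/9)*(-1) + (1/9)*(-1)*(-4)))) = -1872*(20/9 + 20/9 - 5/9 + 4/9)*(-5 + (20/9 + 20/9 - 5/9 + 4/9)) = -1872*13*(-5 + 13/3)/3 = -1872*13*(-2)/(3*3) = -936*(-52/9) = 5408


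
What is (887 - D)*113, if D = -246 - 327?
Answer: 164980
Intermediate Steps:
D = -573
(887 - D)*113 = (887 - 1*(-573))*113 = (887 + 573)*113 = 1460*113 = 164980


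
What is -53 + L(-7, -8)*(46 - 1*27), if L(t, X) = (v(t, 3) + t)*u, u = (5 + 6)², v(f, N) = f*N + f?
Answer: -80518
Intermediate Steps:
v(f, N) = f + N*f (v(f, N) = N*f + f = f + N*f)
u = 121 (u = 11² = 121)
L(t, X) = 605*t (L(t, X) = (t*(1 + 3) + t)*121 = (t*4 + t)*121 = (4*t + t)*121 = (5*t)*121 = 605*t)
-53 + L(-7, -8)*(46 - 1*27) = -53 + (605*(-7))*(46 - 1*27) = -53 - 4235*(46 - 27) = -53 - 4235*19 = -53 - 80465 = -80518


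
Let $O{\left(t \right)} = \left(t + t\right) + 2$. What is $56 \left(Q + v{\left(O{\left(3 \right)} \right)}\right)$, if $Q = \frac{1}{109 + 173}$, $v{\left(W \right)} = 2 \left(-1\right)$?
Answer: $- \frac{15764}{141} \approx -111.8$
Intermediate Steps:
$O{\left(t \right)} = 2 + 2 t$ ($O{\left(t \right)} = 2 t + 2 = 2 + 2 t$)
$v{\left(W \right)} = -2$
$Q = \frac{1}{282} \approx 0.0035461$
$56 \left(Q + v{\left(O{\left(3 \right)} \right)}\right) = 56 \left(\frac{1}{282} - 2\right) = 56 \left(- \frac{563}{282}\right) = - \frac{15764}{141}$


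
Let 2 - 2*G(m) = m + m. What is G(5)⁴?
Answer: 256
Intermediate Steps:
G(m) = 1 - m (G(m) = 1 - (m + m)/2 = 1 - m)
G(5)⁴ = (1 - 1*5)⁴ = (1 - 5)⁴ = (-4)⁴ = 256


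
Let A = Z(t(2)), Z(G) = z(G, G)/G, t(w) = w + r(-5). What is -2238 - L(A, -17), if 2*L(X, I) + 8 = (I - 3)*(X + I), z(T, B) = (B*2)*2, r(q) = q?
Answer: -2364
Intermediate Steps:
z(T, B) = 4*B (z(T, B) = (2*B)*2 = 4*B)
t(w) = -5 + w (t(w) = w - 5 = -5 + w)
Z(G) = 4 (Z(G) = (4*G)/G = 4)
A = 4
L(X, I) = -4 + (-3 + I)*(I + X)/2 (L(X, I) = -4 + ((I - 3)*(X + I))/2 = -4 + ((-3 + I)*(I + X))/2 = -4 + (-3 + I)*(I + X)/2)
-2238 - L(A, -17) = -2238 - (-4 + (1/2)*(-17)**2 - 3/2*(-17) - 3/2*4 + (1/2)*(-17)*4) = -2238 - (-4 + (1/2)*289 + 51/2 - 6 - 34) = -2238 - (-4 + 289/2 + 51/2 - 6 - 34) = -2238 - 1*126 = -2238 - 126 = -2364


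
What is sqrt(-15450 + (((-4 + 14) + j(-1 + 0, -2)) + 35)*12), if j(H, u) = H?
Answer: 3*I*sqrt(1658) ≈ 122.16*I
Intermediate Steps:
sqrt(-15450 + (((-4 + 14) + j(-1 + 0, -2)) + 35)*12) = sqrt(-15450 + (((-4 + 14) + (-1 + 0)) + 35)*12) = sqrt(-15450 + ((10 - 1) + 35)*12) = sqrt(-15450 + (9 + 35)*12) = sqrt(-15450 + 44*12) = sqrt(-15450 + 528) = sqrt(-14922) = 3*I*sqrt(1658)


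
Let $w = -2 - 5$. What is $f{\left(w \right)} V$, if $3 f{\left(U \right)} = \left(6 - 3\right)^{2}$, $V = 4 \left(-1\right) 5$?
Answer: $-60$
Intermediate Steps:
$w = -7$ ($w = -2 - 5 = -7$)
$V = -20$ ($V = \left(-4\right) 5 = -20$)
$f{\left(U \right)} = 3$ ($f{\left(U \right)} = \frac{\left(6 - 3\right)^{2}}{3} = \frac{3^{2}}{3} = \frac{1}{3} \cdot 9 = 3$)
$f{\left(w \right)} V = 3 \left(-20\right) = -60$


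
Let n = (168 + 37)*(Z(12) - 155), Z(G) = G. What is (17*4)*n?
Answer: -1993420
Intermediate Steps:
n = -29315 (n = (168 + 37)*(12 - 155) = 205*(-143) = -29315)
(17*4)*n = (17*4)*(-29315) = 68*(-29315) = -1993420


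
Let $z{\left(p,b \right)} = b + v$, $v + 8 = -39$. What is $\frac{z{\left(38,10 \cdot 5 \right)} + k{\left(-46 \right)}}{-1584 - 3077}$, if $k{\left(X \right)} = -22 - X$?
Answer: $- \frac{27}{4661} \approx -0.0057928$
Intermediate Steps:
$v = -47$ ($v = -8 - 39 = -47$)
$z{\left(p,b \right)} = -47 + b$ ($z{\left(p,b \right)} = b - 47 = -47 + b$)
$\frac{z{\left(38,10 \cdot 5 \right)} + k{\left(-46 \right)}}{-1584 - 3077} = \frac{\left(-47 + 10 \cdot 5\right) - -24}{-1584 - 3077} = \frac{\left(-47 + 50\right) + \left(-22 + 46\right)}{-4661} = \left(3 + 24\right) \left(- \frac{1}{4661}\right) = 27 \left(- \frac{1}{4661}\right) = - \frac{27}{4661}$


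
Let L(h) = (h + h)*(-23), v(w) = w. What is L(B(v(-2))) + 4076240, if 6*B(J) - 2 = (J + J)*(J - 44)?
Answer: 4074814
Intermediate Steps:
B(J) = ⅓ + J*(-44 + J)/3 (B(J) = ⅓ + ((J + J)*(J - 44))/6 = ⅓ + ((2*J)*(-44 + J))/6 = ⅓ + (2*J*(-44 + J))/6 = ⅓ + J*(-44 + J)/3)
L(h) = -46*h (L(h) = (2*h)*(-23) = -46*h)
L(B(v(-2))) + 4076240 = -46*(⅓ - 44/3*(-2) + (⅓)*(-2)²) + 4076240 = -46*(⅓ + 88/3 + (⅓)*4) + 4076240 = -46*(⅓ + 88/3 + 4/3) + 4076240 = -46*31 + 4076240 = -1426 + 4076240 = 4074814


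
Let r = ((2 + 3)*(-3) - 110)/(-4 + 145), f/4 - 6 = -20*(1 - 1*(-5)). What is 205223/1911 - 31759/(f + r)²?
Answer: 17356780250126/161852544399 ≈ 107.24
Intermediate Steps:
f = -456 (f = 24 + 4*(-20*(1 - 1*(-5))) = 24 + 4*(-20*(1 + 5)) = 24 + 4*(-20*6) = 24 + 4*(-120) = 24 - 480 = -456)
r = -125/141 (r = (5*(-3) - 110)/141 = (-15 - 110)*(1/141) = -125*1/141 = -125/141 ≈ -0.88653)
205223/1911 - 31759/(f + r)² = 205223/1911 - 31759/(-456 - 125/141)² = 205223*(1/1911) - 31759/((-64421/141)²) = 205223/1911 - 31759/4150065241/19881 = 205223/1911 - 31759*19881/4150065241 = 205223/1911 - 90200097/592866463 = 17356780250126/161852544399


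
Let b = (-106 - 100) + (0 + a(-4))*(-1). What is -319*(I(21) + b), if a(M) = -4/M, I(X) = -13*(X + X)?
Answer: 240207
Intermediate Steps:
I(X) = -26*X
b = -207 (b = (-106 - 100) + (0 - 4/(-4))*(-1) = -206 + (0 - 4*(-¼))*(-1) = -206 + (0 + 1)*(-1) = -206 + 1*(-1) = -206 - 1 = -207)
-319*(I(21) + b) = -319*(-26*21 - 207) = -319*(-546 - 207) = -319*(-753) = 240207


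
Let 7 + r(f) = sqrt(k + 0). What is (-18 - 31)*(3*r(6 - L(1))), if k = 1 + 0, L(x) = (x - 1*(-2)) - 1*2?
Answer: 882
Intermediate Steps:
L(x) = x (L(x) = (x + 2) - 2 = (2 + x) - 2 = x)
k = 1
r(f) = -6 (r(f) = -7 + sqrt(1 + 0) = -7 + sqrt(1) = -7 + 1 = -6)
(-18 - 31)*(3*r(6 - L(1))) = (-18 - 31)*(3*(-6)) = -49*(-18) = 882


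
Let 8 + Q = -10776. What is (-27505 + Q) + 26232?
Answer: -12057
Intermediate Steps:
Q = -10784 (Q = -8 - 10776 = -10784)
(-27505 + Q) + 26232 = (-27505 - 10784) + 26232 = -38289 + 26232 = -12057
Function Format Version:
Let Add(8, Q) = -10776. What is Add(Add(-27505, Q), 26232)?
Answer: -12057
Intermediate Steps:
Q = -10784 (Q = Add(-8, -10776) = -10784)
Add(Add(-27505, Q), 26232) = Add(Add(-27505, -10784), 26232) = Add(-38289, 26232) = -12057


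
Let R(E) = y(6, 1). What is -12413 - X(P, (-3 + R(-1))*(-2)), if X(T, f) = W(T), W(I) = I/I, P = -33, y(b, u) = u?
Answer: -12414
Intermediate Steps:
R(E) = 1
W(I) = 1
X(T, f) = 1
-12413 - X(P, (-3 + R(-1))*(-2)) = -12413 - 1*1 = -12413 - 1 = -12414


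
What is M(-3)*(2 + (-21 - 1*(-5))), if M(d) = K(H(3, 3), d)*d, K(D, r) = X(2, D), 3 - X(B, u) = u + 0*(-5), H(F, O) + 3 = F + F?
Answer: 0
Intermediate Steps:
H(F, O) = -3 + 2*F (H(F, O) = -3 + (F + F) = -3 + 2*F)
X(B, u) = 3 - u (X(B, u) = 3 - (u + 0*(-5)) = 3 - (u + 0) = 3 - u)
K(D, r) = 3 - D
M(d) = 0 (M(d) = (3 - (-3 + 2*3))*d = (3 - (-3 + 6))*d = (3 - 1*3)*d = (3 - 3)*d = 0*d = 0)
M(-3)*(2 + (-21 - 1*(-5))) = 0*(2 + (-21 - 1*(-5))) = 0*(2 + (-21 + 5)) = 0*(2 - 16) = 0*(-14) = 0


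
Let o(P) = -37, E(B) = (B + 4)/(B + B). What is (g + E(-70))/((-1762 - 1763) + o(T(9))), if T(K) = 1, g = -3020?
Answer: 16259/19180 ≈ 0.84771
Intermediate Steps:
E(B) = (4 + B)/(2*B) (E(B) = (4 + B)/((2*B)) = (4 + B)*(1/(2*B)) = (4 + B)/(2*B))
(g + E(-70))/((-1762 - 1763) + o(T(9))) = (-3020 + (½)*(4 - 70)/(-70))/((-1762 - 1763) - 37) = (-3020 + (½)*(-1/70)*(-66))/(-3525 - 37) = (-3020 + 33/70)/(-3562) = -211367/70*(-1/3562) = 16259/19180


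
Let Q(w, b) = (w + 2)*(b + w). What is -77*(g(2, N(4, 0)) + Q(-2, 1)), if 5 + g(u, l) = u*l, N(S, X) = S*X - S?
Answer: 1001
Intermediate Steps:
N(S, X) = -S + S*X
Q(w, b) = (2 + w)*(b + w)
g(u, l) = -5 + l*u (g(u, l) = -5 + u*l = -5 + l*u)
-77*(g(2, N(4, 0)) + Q(-2, 1)) = -77*((-5 + (4*(-1 + 0))*2) + ((-2)² + 2*1 + 2*(-2) + 1*(-2))) = -77*((-5 + (4*(-1))*2) + (4 + 2 - 4 - 2)) = -77*((-5 - 4*2) + 0) = -77*((-5 - 8) + 0) = -77*(-13 + 0) = -77*(-13) = 1001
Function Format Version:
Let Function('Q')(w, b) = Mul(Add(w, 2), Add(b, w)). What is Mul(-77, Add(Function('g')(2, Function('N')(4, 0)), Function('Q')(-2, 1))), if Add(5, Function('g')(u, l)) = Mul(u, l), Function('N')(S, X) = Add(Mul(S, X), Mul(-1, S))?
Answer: 1001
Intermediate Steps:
Function('N')(S, X) = Add(Mul(-1, S), Mul(S, X))
Function('Q')(w, b) = Mul(Add(2, w), Add(b, w))
Function('g')(u, l) = Add(-5, Mul(l, u)) (Function('g')(u, l) = Add(-5, Mul(u, l)) = Add(-5, Mul(l, u)))
Mul(-77, Add(Function('g')(2, Function('N')(4, 0)), Function('Q')(-2, 1))) = Mul(-77, Add(Add(-5, Mul(Mul(4, Add(-1, 0)), 2)), Add(Pow(-2, 2), Mul(2, 1), Mul(2, -2), Mul(1, -2)))) = Mul(-77, Add(Add(-5, Mul(Mul(4, -1), 2)), Add(4, 2, -4, -2))) = Mul(-77, Add(Add(-5, Mul(-4, 2)), 0)) = Mul(-77, Add(Add(-5, -8), 0)) = Mul(-77, Add(-13, 0)) = Mul(-77, -13) = 1001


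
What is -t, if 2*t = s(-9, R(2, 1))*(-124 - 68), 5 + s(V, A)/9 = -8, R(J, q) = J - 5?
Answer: -11232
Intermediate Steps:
R(J, q) = -5 + J
s(V, A) = -117 (s(V, A) = -45 + 9*(-8) = -45 - 72 = -117)
t = 11232 (t = (-117*(-124 - 68))/2 = (-117*(-192))/2 = (½)*22464 = 11232)
-t = -1*11232 = -11232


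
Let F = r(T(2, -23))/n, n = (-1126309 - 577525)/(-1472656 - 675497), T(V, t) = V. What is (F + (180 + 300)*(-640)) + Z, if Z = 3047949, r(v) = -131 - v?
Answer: 4669495627317/1703834 ≈ 2.7406e+6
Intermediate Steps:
n = 1703834/2148153 (n = -1703834/(-2148153) = -1703834*(-1/2148153) = 1703834/2148153 ≈ 0.79316)
F = -285704349/1703834 (F = (-131 - 1*2)/(1703834/2148153) = (-131 - 2)*(2148153/1703834) = -133*2148153/1703834 = -285704349/1703834 ≈ -167.68)
(F + (180 + 300)*(-640)) + Z = (-285704349/1703834 + (180 + 300)*(-640)) + 3047949 = (-285704349/1703834 + 480*(-640)) + 3047949 = (-285704349/1703834 - 307200) + 3047949 = -523703509149/1703834 + 3047949 = 4669495627317/1703834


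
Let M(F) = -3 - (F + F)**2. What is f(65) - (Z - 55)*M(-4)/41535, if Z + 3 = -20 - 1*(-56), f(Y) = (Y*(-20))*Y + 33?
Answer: -3508338319/41535 ≈ -84467.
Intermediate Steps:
f(Y) = 33 - 20*Y**2 (f(Y) = (-20*Y)*Y + 33 = -20*Y**2 + 33 = 33 - 20*Y**2)
Z = 33 (Z = -3 + (-20 - 1*(-56)) = -3 + (-20 + 56) = -3 + 36 = 33)
M(F) = -3 - 4*F**2 (M(F) = -3 - (2*F)**2 = -3 - 4*F**2)
f(65) - (Z - 55)*M(-4)/41535 = (33 - 20*65**2) - (33 - 55)*(-3 - 4*(-4)**2)/41535 = (33 - 20*4225) - (-22*(-3 - 4*16))/41535 = (33 - 84500) - (-22*(-3 - 64))/41535 = -84467 - (-22*(-67))/41535 = -84467 - 1474/41535 = -3508338319/41535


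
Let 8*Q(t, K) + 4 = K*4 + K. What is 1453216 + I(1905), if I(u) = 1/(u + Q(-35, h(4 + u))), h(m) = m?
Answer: 36012145704/24781 ≈ 1.4532e+6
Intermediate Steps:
Q(t, K) = -½ + 5*K/8 (Q(t, K) = -½ + (K*4 + K)/8 = -½ + (4*K + K)/8 = -½ + (5*K)/8 = -½ + 5*K/8)
I(u) = 1/(2 + 13*u/8) (I(u) = 1/(u + (-½ + 5*(4 + u)/8)) = 1/(u + (-½ + (5/2 + 5*u/8))) = 1/(u + (2 + 5*u/8)) = 1/(2 + 13*u/8))
1453216 + I(1905) = 1453216 + 8/(16 + 13*1905) = 1453216 + 8/(16 + 24765) = 1453216 + 8/24781 = 36012145704/24781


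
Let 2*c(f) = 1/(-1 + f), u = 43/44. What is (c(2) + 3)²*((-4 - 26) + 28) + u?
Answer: -1035/44 ≈ -23.523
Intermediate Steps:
u = 43/44 (u = 43*(1/44) = 43/44 ≈ 0.97727)
c(f) = 1/(2*(-1 + f))
(c(2) + 3)²*((-4 - 26) + 28) + u = (1/(2*(-1 + 2)) + 3)²*((-4 - 26) + 28) + 43/44 = ((½)/1 + 3)²*(-30 + 28) + 43/44 = ((½)*1 + 3)²*(-2) + 43/44 = (½ + 3)²*(-2) + 43/44 = (7/2)²*(-2) + 43/44 = (49/4)*(-2) + 43/44 = -49/2 + 43/44 = -1035/44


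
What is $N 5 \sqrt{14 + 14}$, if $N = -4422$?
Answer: $- 44220 \sqrt{7} \approx -1.17 \cdot 10^{5}$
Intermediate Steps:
$N 5 \sqrt{14 + 14} = - 4422 \cdot 5 \sqrt{14 + 14} = - 4422 \cdot 5 \sqrt{28} = - 4422 \cdot 5 \cdot 2 \sqrt{7} = - 4422 \cdot 10 \sqrt{7} = - 44220 \sqrt{7}$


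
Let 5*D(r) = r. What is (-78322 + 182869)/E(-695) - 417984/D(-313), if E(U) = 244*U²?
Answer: 246314033075211/36889585300 ≈ 6677.1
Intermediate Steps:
D(r) = r/5
(-78322 + 182869)/E(-695) - 417984/D(-313) = (-78322 + 182869)/((244*(-695)²)) - 417984/((⅕)*(-313)) = 104547/((244*483025)) - 417984/(-313/5) = 104547/117858100 - 417984*(-5/313) = 104547*(1/117858100) + 2089920/313 = 104547/117858100 + 2089920/313 = 246314033075211/36889585300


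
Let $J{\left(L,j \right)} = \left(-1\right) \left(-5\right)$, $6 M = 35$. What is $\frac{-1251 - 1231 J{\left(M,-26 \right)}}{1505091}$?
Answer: $- \frac{1058}{215013} \approx -0.0049206$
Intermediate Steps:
$M = \frac{35}{6}$ ($M = \frac{1}{6} \cdot 35 = \frac{35}{6} \approx 5.8333$)
$J{\left(L,j \right)} = 5$
$\frac{-1251 - 1231 J{\left(M,-26 \right)}}{1505091} = \frac{-1251 - 6155}{1505091} = \left(-1251 - 6155\right) \frac{1}{1505091} = \left(-7406\right) \frac{1}{1505091} = - \frac{1058}{215013}$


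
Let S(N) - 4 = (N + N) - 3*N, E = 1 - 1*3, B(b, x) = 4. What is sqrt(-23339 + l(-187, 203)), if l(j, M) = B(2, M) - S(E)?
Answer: I*sqrt(23341) ≈ 152.78*I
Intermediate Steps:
E = -2 (E = 1 - 3 = -2)
S(N) = 4 - N (S(N) = 4 + ((N + N) - 3*N) = 4 + (2*N - 3*N) = 4 - N)
l(j, M) = -2 (l(j, M) = 4 - (4 - 1*(-2)) = 4 - (4 + 2) = 4 - 1*6 = 4 - 6 = -2)
sqrt(-23339 + l(-187, 203)) = sqrt(-23339 - 2) = sqrt(-23341) = I*sqrt(23341)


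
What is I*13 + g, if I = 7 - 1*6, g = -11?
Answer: 2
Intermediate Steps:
I = 1 (I = 7 - 6 = 1)
I*13 + g = 1*13 - 11 = 13 - 11 = 2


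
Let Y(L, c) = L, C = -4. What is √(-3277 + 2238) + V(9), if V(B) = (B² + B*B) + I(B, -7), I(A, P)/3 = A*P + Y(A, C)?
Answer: I*√1039 ≈ 32.234*I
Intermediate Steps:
I(A, P) = 3*A + 3*A*P (I(A, P) = 3*(A*P + A) = 3*(A + A*P) = 3*A + 3*A*P)
V(B) = -18*B + 2*B² (V(B) = (B² + B*B) + 3*B*(1 - 7) = (B² + B²) + 3*B*(-6) = 2*B² - 18*B = -18*B + 2*B²)
√(-3277 + 2238) + V(9) = √(-3277 + 2238) + 2*9*(-9 + 9) = √(-1039) + 2*9*0 = I*√1039 + 0 = I*√1039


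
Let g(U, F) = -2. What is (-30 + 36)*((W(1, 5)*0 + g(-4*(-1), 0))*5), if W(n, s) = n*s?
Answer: -60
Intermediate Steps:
(-30 + 36)*((W(1, 5)*0 + g(-4*(-1), 0))*5) = (-30 + 36)*(((1*5)*0 - 2)*5) = 6*((5*0 - 2)*5) = 6*((0 - 2)*5) = 6*(-2*5) = 6*(-10) = -60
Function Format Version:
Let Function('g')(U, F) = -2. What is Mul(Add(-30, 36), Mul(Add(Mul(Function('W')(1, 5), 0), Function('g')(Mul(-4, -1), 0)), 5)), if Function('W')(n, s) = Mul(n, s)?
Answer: -60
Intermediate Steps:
Mul(Add(-30, 36), Mul(Add(Mul(Function('W')(1, 5), 0), Function('g')(Mul(-4, -1), 0)), 5)) = Mul(Add(-30, 36), Mul(Add(Mul(Mul(1, 5), 0), -2), 5)) = Mul(6, Mul(Add(Mul(5, 0), -2), 5)) = Mul(6, Mul(Add(0, -2), 5)) = Mul(6, Mul(-2, 5)) = Mul(6, -10) = -60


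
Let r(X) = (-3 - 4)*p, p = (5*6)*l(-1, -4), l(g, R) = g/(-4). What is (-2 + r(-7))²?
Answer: 11881/4 ≈ 2970.3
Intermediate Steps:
l(g, R) = -g/4 (l(g, R) = g*(-¼) = -g/4)
p = 15/2 (p = (5*6)*(-¼*(-1)) = 30*(¼) = 15/2 ≈ 7.5000)
r(X) = -105/2 (r(X) = (-3 - 4)*(15/2) = -7*15/2 = -105/2)
(-2 + r(-7))² = (-2 - 105/2)² = (-109/2)² = 11881/4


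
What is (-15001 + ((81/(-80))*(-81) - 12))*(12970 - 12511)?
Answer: -548265861/80 ≈ -6.8533e+6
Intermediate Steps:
(-15001 + ((81/(-80))*(-81) - 12))*(12970 - 12511) = (-15001 + ((81*(-1/80))*(-81) - 12))*459 = (-15001 + (-81/80*(-81) - 12))*459 = (-15001 + (6561/80 - 12))*459 = (-15001 + 5601/80)*459 = -1194479/80*459 = -548265861/80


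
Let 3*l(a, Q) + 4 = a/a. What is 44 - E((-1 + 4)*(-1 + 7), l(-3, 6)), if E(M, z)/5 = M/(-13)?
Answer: 662/13 ≈ 50.923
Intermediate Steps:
l(a, Q) = -1 (l(a, Q) = -4/3 + (a/a)/3 = -4/3 + (1/3)*1 = -4/3 + 1/3 = -1)
E(M, z) = -5*M/13 (E(M, z) = 5*(M/(-13)) = 5*(M*(-1/13)) = 5*(-M/13) = -5*M/13)
44 - E((-1 + 4)*(-1 + 7), l(-3, 6)) = 44 - (-5)*(-1 + 4)*(-1 + 7)/13 = 44 - (-5)*3*6/13 = 44 - (-5)*18/13 = 44 - 1*(-90/13) = 44 + 90/13 = 662/13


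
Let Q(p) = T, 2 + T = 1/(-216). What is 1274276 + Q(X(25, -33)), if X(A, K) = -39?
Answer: 275243183/216 ≈ 1.2743e+6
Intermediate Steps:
T = -433/216 (T = -2 + 1/(-216) = -2 - 1/216 = -433/216 ≈ -2.0046)
Q(p) = -433/216
1274276 + Q(X(25, -33)) = 1274276 - 433/216 = 275243183/216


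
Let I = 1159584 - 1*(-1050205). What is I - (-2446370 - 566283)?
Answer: 5222442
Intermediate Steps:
I = 2209789 (I = 1159584 + 1050205 = 2209789)
I - (-2446370 - 566283) = 2209789 - (-2446370 - 566283) = 2209789 - 1*(-3012653) = 2209789 + 3012653 = 5222442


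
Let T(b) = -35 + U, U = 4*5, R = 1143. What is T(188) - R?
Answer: -1158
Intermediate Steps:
U = 20
T(b) = -15 (T(b) = -35 + 20 = -15)
T(188) - R = -15 - 1*1143 = -15 - 1143 = -1158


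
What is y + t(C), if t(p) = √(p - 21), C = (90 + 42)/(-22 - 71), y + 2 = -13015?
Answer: -13017 + I*√21545/31 ≈ -13017.0 + 4.7349*I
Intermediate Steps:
y = -13017 (y = -2 - 13015 = -13017)
C = -44/31 (C = 132/(-93) = 132*(-1/93) = -44/31 ≈ -1.4194)
t(p) = √(-21 + p)
y + t(C) = -13017 + √(-21 - 44/31) = -13017 + √(-695/31) = -13017 + I*√21545/31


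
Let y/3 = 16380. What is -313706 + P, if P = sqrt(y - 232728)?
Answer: -313706 + 2*I*sqrt(45897) ≈ -3.1371e+5 + 428.47*I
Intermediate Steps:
y = 49140 (y = 3*16380 = 49140)
P = 2*I*sqrt(45897) (P = sqrt(49140 - 232728) = sqrt(-183588) = 2*I*sqrt(45897) ≈ 428.47*I)
-313706 + P = -313706 + 2*I*sqrt(45897)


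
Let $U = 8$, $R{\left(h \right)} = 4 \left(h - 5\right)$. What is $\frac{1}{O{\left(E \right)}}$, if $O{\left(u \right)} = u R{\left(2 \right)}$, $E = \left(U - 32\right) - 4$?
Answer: $\frac{1}{336} \approx 0.0029762$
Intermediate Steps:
$R{\left(h \right)} = -20 + 4 h$ ($R{\left(h \right)} = 4 \left(-5 + h\right) = -20 + 4 h$)
$E = -28$ ($E = \left(8 - 32\right) - 4 = -24 - 4 = -28$)
$O{\left(u \right)} = - 12 u$ ($O{\left(u \right)} = u \left(-20 + 4 \cdot 2\right) = u \left(-20 + 8\right) = u \left(-12\right) = - 12 u$)
$\frac{1}{O{\left(E \right)}} = \frac{1}{\left(-12\right) \left(-28\right)} = \frac{1}{336}$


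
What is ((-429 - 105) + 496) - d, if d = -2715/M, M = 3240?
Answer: -8027/216 ≈ -37.162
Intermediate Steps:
d = -181/216 (d = -2715/3240 = -2715*1/3240 = -181/216 ≈ -0.83796)
((-429 - 105) + 496) - d = ((-429 - 105) + 496) - 1*(-181/216) = (-534 + 496) + 181/216 = -38 + 181/216 = -8027/216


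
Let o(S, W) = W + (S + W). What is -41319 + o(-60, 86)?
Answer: -41207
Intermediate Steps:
o(S, W) = S + 2*W
-41319 + o(-60, 86) = -41319 + (-60 + 2*86) = -41319 + (-60 + 172) = -41319 + 112 = -41207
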